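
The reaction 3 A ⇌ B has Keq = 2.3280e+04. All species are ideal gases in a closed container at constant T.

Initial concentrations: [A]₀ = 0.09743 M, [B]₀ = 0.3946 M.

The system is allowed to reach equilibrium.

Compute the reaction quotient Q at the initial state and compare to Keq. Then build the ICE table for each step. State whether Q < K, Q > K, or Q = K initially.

Q₀ = 426.7; Q < K (proceeds forward)

Q₀ = 426.7 vs Keq = 2.3280e+04 ⇒ Q<K, forward
Step 1:
                  A         B
  I         0.09743    0.3946
  C        -0.07124   0.02375
  E         0.02619    0.4183
  solve Keq expr → x = 0.02375; check Q = 2.3280e+04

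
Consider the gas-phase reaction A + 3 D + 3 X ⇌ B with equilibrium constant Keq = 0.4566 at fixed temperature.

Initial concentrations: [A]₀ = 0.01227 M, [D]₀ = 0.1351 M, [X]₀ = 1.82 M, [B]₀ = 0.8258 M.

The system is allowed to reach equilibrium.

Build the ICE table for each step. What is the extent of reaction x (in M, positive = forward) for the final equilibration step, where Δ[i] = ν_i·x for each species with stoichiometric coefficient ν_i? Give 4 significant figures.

Q₀ = 4527 vs Keq = 0.4566 ⇒ Q>K, reverse
Step 1:
                   A          D          X          B
  Initial    0.01227     0.1351       1.82     0.8258
  Change      0.2062     0.6187     0.6187    -0.2062
  Equil       0.2185     0.7538      2.439     0.6196
  solve Keq expr → x = -0.2062; check Q = 0.4566

x = -0.2062 M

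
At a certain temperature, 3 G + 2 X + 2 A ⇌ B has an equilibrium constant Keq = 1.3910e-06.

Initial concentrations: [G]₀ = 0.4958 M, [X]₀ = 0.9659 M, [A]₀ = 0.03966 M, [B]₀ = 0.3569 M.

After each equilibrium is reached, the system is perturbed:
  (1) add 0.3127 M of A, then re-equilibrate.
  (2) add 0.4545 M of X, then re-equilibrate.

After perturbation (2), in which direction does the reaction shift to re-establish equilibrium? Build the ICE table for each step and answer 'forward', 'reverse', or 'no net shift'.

Direction: forward

Q₀ = 1996 vs Keq = 1.3910e-06 ⇒ Q>K, reverse
Step 1:
                    G           X           A           B
  init         0.4958      0.9659     0.03966      0.3569
  Δ             1.071      0.7138      0.7138     -0.3569
  eq            1.566        1.68      0.7534  8.5635e-06
  solve Keq expr → x = -0.3569; check Q = 1.3910e-06
Then add 0.3127 M of A.
Step 2:
                    G           X           A           B
  init          1.566        1.68       1.066  8.5635e-06
  Δ       -2.5745e-05 -1.7163e-05 -1.7163e-05  8.5815e-06
  eq            1.566        1.68       1.066  1.7145e-05
  solve Keq expr → x = 8.5815e-06; check Q = 1.3910e-06
Then add 0.4545 M of X.
Step 3:
                    G           X           A           B
  init          1.566       2.134       1.066  1.7145e-05
  Δ       -3.1592e-05 -2.1061e-05 -2.1061e-05  1.0531e-05
  eq            1.566       2.134       1.066  2.7676e-05
  solve Keq expr → x = 1.0531e-05; check Q = 1.3910e-06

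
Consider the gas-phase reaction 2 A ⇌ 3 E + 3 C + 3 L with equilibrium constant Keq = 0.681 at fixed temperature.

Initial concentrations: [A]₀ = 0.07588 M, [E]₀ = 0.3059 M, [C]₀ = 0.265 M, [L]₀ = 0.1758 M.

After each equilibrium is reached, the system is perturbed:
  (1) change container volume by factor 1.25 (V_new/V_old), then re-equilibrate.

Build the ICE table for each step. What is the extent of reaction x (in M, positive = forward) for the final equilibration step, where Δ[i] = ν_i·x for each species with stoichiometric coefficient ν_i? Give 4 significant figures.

Q₀ = 5.0266e-04 vs Keq = 0.681 ⇒ Q<K, forward
Step 1:
                   A          E          C          L
  I          0.07588     0.3059      0.265     0.1758
  C           -0.066      0.099      0.099      0.099
  E         0.009877     0.4049      0.364     0.2748
  solve Keq expr → x = 0.033; check Q = 0.681
Then change container volume by factor 1.25 (V_new/V_old).
Step 2:
                   A          E          C          L
  I         0.007902     0.3239     0.2912     0.2198
  C        -0.003917   0.005875   0.005875   0.005875
  E         0.003985     0.3298     0.2971     0.2257
  solve Keq expr → x = 0.001958; check Q = 0.681

x = 0.001958 M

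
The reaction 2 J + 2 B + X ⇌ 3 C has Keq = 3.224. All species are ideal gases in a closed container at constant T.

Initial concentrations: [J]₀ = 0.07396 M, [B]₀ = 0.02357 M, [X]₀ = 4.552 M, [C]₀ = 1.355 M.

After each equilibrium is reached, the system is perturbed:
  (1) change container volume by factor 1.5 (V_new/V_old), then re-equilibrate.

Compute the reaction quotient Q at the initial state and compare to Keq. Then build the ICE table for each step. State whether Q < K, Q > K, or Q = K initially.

Q₀ = 1.7985e+05 vs Keq = 3.224 ⇒ Q>K, reverse
Step 1:
                   J          B          X          C
  init       0.07396    0.02357      4.552      1.355
  Δ           0.3761     0.3761     0.1881    -0.5642
  eq          0.4501     0.3997       4.74     0.7908
  solve Keq expr → x = -0.1881; check Q = 3.224
Then change container volume by factor 1.5 (V_new/V_old).
Step 2:
                   J          B          X          C
  init        0.3001     0.2665       3.16     0.5272
  Δ          0.03605    0.03605    0.01802   -0.05407
  eq          0.3361     0.3025      3.178     0.4731
  solve Keq expr → x = -0.01802; check Q = 3.224

Q₀ = 1.7985e+05; Q > K (proceeds reverse)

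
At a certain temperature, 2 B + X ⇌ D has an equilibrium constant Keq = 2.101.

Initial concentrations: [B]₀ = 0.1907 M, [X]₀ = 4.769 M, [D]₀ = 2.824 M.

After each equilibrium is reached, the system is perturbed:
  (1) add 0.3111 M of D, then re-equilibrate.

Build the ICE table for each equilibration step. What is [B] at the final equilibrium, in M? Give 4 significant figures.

Q₀ = 16.28 vs Keq = 2.101 ⇒ Q>K, reverse
Step 1:
                    B           X           D
  Initial      0.1907       4.769       2.824
  Change       0.3167      0.1584     -0.1584
  Equil        0.5074       4.927       2.666
  solve Keq expr → x = -0.1584; check Q = 2.101
Then add 0.3111 M of D.
Step 2:
                    B           X           D
  Initial      0.5074       4.927       2.977
  Change      0.02686     0.01343    -0.01343
  Equil        0.5343       4.941       2.963
  solve Keq expr → x = -0.01343; check Q = 2.101

[B]_eq = 0.5343 M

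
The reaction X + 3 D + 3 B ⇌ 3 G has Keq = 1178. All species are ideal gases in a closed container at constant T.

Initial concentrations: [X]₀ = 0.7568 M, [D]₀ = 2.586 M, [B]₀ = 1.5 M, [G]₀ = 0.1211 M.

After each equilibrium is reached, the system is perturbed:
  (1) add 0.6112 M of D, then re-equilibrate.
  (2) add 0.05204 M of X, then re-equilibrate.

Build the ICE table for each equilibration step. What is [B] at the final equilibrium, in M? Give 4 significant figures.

Q₀ = 4.0206e-05 vs Keq = 1178 ⇒ Q<K, forward
Step 1:
                   X          D          B          G
  I           0.7568      2.586        1.5     0.1211
  C          -0.4456     -1.337     -1.337      1.337
  E           0.3112      1.249     0.1631      1.458
  solve Keq expr → x = 0.4456; check Q = 1178
Then add 0.6112 M of D.
Step 2:
                   X          D          B          G
  I           0.3112       1.86     0.1631      1.458
  C         -0.01514   -0.04541   -0.04541    0.04541
  E            0.296      1.815     0.1177      1.503
  solve Keq expr → x = 0.01514; check Q = 1178
Then add 0.05204 M of X.
Step 3:
                   X          D          B          G
  I           0.3481      1.815     0.1177      1.503
  C        -0.001759  -0.005277  -0.005277   0.005277
  E           0.3463       1.81     0.1124      1.509
  solve Keq expr → x = 0.001759; check Q = 1178

[B]_eq = 0.1124 M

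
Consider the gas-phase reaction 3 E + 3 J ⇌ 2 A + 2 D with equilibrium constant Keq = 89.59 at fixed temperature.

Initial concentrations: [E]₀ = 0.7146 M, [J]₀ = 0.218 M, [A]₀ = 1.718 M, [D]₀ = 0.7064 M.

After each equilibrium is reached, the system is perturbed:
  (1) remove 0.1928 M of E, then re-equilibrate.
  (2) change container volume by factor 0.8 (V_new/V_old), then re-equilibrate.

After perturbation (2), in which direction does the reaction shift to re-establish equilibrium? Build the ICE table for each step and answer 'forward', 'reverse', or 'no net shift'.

Q₀ = 389.6 vs Keq = 89.59 ⇒ Q>K, reverse
Step 1:
                   E          J          A          D
  I           0.7146      0.218      1.718     0.7064
  C          0.07962    0.07962   -0.05308   -0.05308
  E           0.7942     0.2976      1.665     0.6533
  solve Keq expr → x = -0.02654; check Q = 89.59
Then remove 0.1928 M of E.
Step 2:
                   E          J          A          D
  I           0.6014     0.2976      1.665     0.6533
  C          0.04899    0.04899   -0.03266   -0.03266
  E           0.6504     0.3466      1.632     0.6207
  solve Keq expr → x = -0.01633; check Q = 89.59
Then change container volume by factor 0.8 (V_new/V_old).
Step 3:
                   E          J          A          D
  I            0.813     0.4333       2.04     0.7758
  C         -0.03351   -0.03351    0.02234    0.02234
  E           0.7795     0.3997      2.063     0.7982
  solve Keq expr → x = 0.01117; check Q = 89.59

Direction: forward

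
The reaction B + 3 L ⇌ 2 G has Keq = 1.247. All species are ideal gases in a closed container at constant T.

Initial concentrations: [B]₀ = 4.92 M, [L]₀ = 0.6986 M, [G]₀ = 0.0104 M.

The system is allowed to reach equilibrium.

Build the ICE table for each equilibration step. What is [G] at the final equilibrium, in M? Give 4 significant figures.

[G]_eq = 0.3082 M

Q₀ = 6.4479e-05 vs Keq = 1.247 ⇒ Q<K, forward
Step 1:
                   B          L          G
  I             4.92     0.6986     0.0104
  C          -0.1489    -0.4468     0.2978
  E            4.771     0.2518     0.3082
  solve Keq expr → x = 0.1489; check Q = 1.247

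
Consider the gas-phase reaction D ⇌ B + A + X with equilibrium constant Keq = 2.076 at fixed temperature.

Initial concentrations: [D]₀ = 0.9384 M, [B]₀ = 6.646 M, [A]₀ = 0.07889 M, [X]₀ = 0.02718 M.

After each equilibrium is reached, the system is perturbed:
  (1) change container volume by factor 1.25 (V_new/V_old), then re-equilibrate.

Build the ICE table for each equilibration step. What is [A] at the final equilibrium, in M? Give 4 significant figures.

Q₀ = 0.01519 vs Keq = 2.076 ⇒ Q<K, forward
Step 1:
                   D          B          A          X
  init        0.9384      6.646    0.07889    0.02718
  Δ          -0.3613     0.3613     0.3613     0.3613
  eq          0.5771      7.007     0.4402     0.3885
  solve Keq expr → x = 0.3613; check Q = 2.076
Then change container volume by factor 1.25 (V_new/V_old).
Step 2:
                   D          B          A          X
  init        0.4617      5.606     0.3521     0.3108
  Δ          -0.0552     0.0552     0.0552     0.0552
  eq          0.4065      5.661     0.4073      0.366
  solve Keq expr → x = 0.0552; check Q = 2.076

[A]_eq = 0.4073 M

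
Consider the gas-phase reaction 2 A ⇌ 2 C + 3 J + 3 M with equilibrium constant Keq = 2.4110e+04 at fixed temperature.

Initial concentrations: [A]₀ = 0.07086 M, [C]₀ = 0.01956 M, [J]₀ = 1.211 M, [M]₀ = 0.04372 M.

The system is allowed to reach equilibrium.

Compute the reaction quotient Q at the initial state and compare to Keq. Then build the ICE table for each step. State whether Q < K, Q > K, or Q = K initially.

Q₀ = 1.1309e-05 vs Keq = 2.4110e+04 ⇒ Q<K, forward
Step 1:
                    A           C           J           M
  init        0.07086     0.01956       1.211     0.04372
  Δ          -0.07081     0.07081      0.1062      0.1062
  eq       5.1080e-05     0.09037       1.317      0.1499
  solve Keq expr → x = 0.0354; check Q = 2.4110e+04

Q₀ = 1.1309e-05; Q < K (proceeds forward)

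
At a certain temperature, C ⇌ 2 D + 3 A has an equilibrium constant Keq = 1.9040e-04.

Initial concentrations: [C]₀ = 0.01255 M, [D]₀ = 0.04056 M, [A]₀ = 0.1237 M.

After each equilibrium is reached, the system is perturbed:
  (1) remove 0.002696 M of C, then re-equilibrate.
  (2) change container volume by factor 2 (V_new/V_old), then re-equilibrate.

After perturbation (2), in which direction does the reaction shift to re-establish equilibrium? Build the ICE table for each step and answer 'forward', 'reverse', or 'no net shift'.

Q₀ = 2.4812e-04 vs Keq = 1.9040e-04 ⇒ Q>K, reverse
Step 1:
                   C          D          A
  I          0.01255    0.04056     0.1237
  C         0.001053  -0.002106  -0.003159
  E           0.0136    0.03845     0.1205
  solve Keq expr → x = -0.001053; check Q = 1.9040e-04
Then remove 0.002696 M of C.
Step 2:
                   C          D          A
  I          0.01091    0.03845     0.1205
  C       8.1768e-04  -0.001635  -0.002453
  E          0.01172    0.03682     0.1181
  solve Keq expr → x = -8.1768e-04; check Q = 1.9040e-04
Then change container volume by factor 2 (V_new/V_old).
Step 3:
                   C          D          A
  I         0.005862    0.01841    0.05904
  C        -0.004397   0.008794    0.01319
  E         0.001465     0.0272    0.07224
  solve Keq expr → x = 0.004397; check Q = 1.9040e-04

Direction: forward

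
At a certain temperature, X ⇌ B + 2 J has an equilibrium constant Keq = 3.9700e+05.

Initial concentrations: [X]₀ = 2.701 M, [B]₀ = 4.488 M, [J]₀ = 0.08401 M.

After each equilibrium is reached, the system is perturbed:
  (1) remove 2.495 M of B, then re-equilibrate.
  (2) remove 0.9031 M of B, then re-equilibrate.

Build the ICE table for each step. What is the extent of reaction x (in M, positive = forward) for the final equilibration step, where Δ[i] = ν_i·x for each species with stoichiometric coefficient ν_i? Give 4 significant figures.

Q₀ = 0.01173 vs Keq = 3.9700e+05 ⇒ Q<K, forward
Step 1:
                  X         B         J
  I           2.701     4.488   0.08401
  C            -2.7       2.7     5.401
  E       5.4474e-04     7.188     5.485
  solve Keq expr → x = 2.7; check Q = 3.9700e+05
Then remove 2.495 M of B.
Step 2:
                  X         B         J
  I       5.4474e-04     4.693     5.485
  C       -1.8901e-04 1.8901e-04 3.7801e-04
  E       3.5573e-04     4.694     5.485
  solve Keq expr → x = 1.8901e-04; check Q = 3.9700e+05
Then remove 0.9031 M of B.
Step 3:
                  X         B         J
  I       3.5573e-04     3.791     5.485
  C       -6.8426e-05 6.8426e-05 1.3685e-04
  E       2.8730e-04     3.791     5.485
  solve Keq expr → x = 6.8426e-05; check Q = 3.9700e+05

x = 6.8426e-05 M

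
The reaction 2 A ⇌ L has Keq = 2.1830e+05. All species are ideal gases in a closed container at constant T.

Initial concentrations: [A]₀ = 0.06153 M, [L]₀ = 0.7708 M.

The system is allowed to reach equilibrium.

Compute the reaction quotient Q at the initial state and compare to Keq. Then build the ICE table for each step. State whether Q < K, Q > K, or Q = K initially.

Q₀ = 203.6; Q < K (proceeds forward)

Q₀ = 203.6 vs Keq = 2.1830e+05 ⇒ Q<K, forward
Step 1:
                    A           L
  Initial     0.06153      0.7708
  Change     -0.05961     0.02981
  Equil      0.001915      0.8006
  solve Keq expr → x = 0.02981; check Q = 2.1830e+05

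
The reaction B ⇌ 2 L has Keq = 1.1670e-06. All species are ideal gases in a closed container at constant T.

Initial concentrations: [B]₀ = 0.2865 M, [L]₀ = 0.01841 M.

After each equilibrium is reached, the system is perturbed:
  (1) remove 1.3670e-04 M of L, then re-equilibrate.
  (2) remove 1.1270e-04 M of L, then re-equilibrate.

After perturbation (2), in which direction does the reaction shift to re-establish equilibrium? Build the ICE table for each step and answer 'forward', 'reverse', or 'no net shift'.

Q₀ = 0.001183 vs Keq = 1.1670e-06 ⇒ Q>K, reverse
Step 1:
                    B           L
  Initial      0.2865     0.01841
  Change     0.008911    -0.01782
  Equil        0.2954  5.8715e-04
  solve Keq expr → x = -0.008911; check Q = 1.1670e-06
Then remove 1.3670e-04 M of L.
Step 2:
                    B           L
  Initial      0.2954  4.5045e-04
  Change  -6.8316e-05  1.3663e-04
  Equil        0.2953  5.8708e-04
  solve Keq expr → x = 6.8316e-05; check Q = 1.1670e-06
Then remove 1.1270e-04 M of L.
Step 3:
                    B           L
  Initial      0.2953  4.7438e-04
  Change  -5.6322e-05  1.1264e-04
  Equil        0.2953  5.8703e-04
  solve Keq expr → x = 5.6322e-05; check Q = 1.1670e-06

Direction: forward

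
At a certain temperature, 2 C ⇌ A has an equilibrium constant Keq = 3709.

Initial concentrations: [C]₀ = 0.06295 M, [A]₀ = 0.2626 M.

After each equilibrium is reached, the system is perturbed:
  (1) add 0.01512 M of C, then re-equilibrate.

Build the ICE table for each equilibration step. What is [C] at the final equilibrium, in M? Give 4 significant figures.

[C]_eq = 0.008951 M

Q₀ = 66.27 vs Keq = 3709 ⇒ Q<K, forward
Step 1:
                  C         A
  I         0.06295    0.2626
  C        -0.05411   0.02706
  E        0.008837    0.2897
  solve Keq expr → x = 0.02706; check Q = 3709
Then add 0.01512 M of C.
Step 2:
                  C         A
  I         0.02396    0.2897
  C        -0.01501  0.007503
  E        0.008951    0.2972
  solve Keq expr → x = 0.007503; check Q = 3709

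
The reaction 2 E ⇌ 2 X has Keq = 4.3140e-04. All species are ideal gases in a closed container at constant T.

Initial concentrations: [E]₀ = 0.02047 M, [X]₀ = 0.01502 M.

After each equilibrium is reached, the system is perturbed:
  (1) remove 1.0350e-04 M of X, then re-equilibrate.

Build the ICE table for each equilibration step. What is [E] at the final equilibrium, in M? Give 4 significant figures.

Q₀ = 0.5384 vs Keq = 4.3140e-04 ⇒ Q>K, reverse
Step 1:
                    E           X
  Initial     0.02047     0.01502
  Change       0.0143     -0.0143
  Equil       0.03477  7.2213e-04
  solve Keq expr → x = -0.007149; check Q = 4.3140e-04
Then remove 1.0350e-04 M of X.
Step 2:
                    E           X
  Initial     0.03477  6.1863e-04
  Change  -1.0139e-04  1.0139e-04
  Equil       0.03467  7.2003e-04
  solve Keq expr → x = 5.0697e-05; check Q = 4.3140e-04

[E]_eq = 0.03467 M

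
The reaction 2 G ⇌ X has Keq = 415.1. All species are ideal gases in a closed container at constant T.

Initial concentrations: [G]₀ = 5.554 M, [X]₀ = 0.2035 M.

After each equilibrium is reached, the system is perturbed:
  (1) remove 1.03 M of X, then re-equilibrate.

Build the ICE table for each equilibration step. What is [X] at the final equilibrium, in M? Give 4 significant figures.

[X]_eq = 1.917 M

Q₀ = 0.006597 vs Keq = 415.1 ⇒ Q<K, forward
Step 1:
                  G         X
  init        5.554    0.2035
  Δ           -5.47     2.735
  eq        0.08414     2.938
  solve Keq expr → x = 2.735; check Q = 415.1
Then remove 1.03 M of X.
Step 2:
                  G         X
  init      0.08414     1.908
  Δ        -0.01619  0.008094
  eq        0.06795     1.917
  solve Keq expr → x = 0.008094; check Q = 415.1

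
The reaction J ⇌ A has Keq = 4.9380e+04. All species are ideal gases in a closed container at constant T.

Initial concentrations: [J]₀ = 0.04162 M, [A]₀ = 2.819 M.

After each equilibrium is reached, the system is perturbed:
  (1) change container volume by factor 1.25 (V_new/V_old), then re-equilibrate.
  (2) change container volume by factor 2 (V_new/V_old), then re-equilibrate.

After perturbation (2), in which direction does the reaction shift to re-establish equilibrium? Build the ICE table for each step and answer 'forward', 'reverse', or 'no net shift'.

Direction: no net shift

Q₀ = 67.73 vs Keq = 4.9380e+04 ⇒ Q<K, forward
Step 1:
                   J          A
  init       0.04162      2.819
  Δ         -0.04156    0.04156
  eq      5.7930e-05      2.861
  solve Keq expr → x = 0.04156; check Q = 4.9380e+04
Then change container volume by factor 1.25 (V_new/V_old).
Step 2:
                   J          A
  init    4.6344e-05      2.288
  Δ                0          0
  eq      4.6344e-05      2.288
  solve Keq expr → x = 0; check Q = 4.9380e+04
Then change container volume by factor 2 (V_new/V_old).
Step 3:
                   J          A
  init    2.3172e-05      1.144
  Δ                0          0
  eq      2.3172e-05      1.144
  solve Keq expr → x = 0; check Q = 4.9380e+04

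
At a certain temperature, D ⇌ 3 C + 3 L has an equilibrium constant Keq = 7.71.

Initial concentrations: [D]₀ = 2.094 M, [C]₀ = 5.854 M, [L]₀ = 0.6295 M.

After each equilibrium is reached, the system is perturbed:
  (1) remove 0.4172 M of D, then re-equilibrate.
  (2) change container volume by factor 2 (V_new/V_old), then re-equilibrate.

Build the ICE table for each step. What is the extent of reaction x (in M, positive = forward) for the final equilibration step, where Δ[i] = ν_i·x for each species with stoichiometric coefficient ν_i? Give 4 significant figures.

x = 0.1184 M

Q₀ = 23.9 vs Keq = 7.71 ⇒ Q>K, reverse
Step 1:
                  D         C         L
  I           2.094     5.854    0.6295
  C         0.05995   -0.1799   -0.1799
  E           2.154     5.674    0.4496
  solve Keq expr → x = -0.05995; check Q = 7.71
Then remove 0.4172 M of D.
Step 2:
                  D         C         L
  I           1.737     5.674    0.4496
  C        0.009427  -0.02828  -0.02828
  E           1.746     5.646    0.4214
  solve Keq expr → x = -0.009427; check Q = 7.71
Then change container volume by factor 2 (V_new/V_old).
Step 3:
                  D         C         L
  I          0.8731     2.823    0.2107
  C         -0.1184    0.3552    0.3552
  E          0.7547     3.178    0.5659
  solve Keq expr → x = 0.1184; check Q = 7.71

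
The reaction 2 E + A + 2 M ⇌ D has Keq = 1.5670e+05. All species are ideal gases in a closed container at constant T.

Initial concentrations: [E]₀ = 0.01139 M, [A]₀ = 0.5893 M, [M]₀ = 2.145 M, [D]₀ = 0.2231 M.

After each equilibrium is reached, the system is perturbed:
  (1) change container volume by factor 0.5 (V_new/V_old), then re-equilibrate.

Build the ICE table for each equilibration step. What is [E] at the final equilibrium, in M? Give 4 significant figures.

Q₀ = 634.3 vs Keq = 1.5670e+05 ⇒ Q<K, forward
Step 1:
                  E         A         M         D
  Initial   0.01139    0.5893     2.145    0.2231
  Change   -0.01065 -0.005325  -0.01065  0.005325
  Equil   7.4024e-04     0.584     2.134    0.2284
  solve Keq expr → x = 0.005325; check Q = 1.5670e+05
Then change container volume by factor 0.5 (V_new/V_old).
Step 2:
                  E         A         M         D
  Initial   0.00148     1.168     4.269    0.4568
  Change   -0.00111 -5.5498e-04  -0.00111 5.5498e-04
  Equil   3.7053e-04     1.167     4.268    0.4574
  solve Keq expr → x = 5.5498e-04; check Q = 1.5670e+05

[E]_eq = 3.7053e-04 M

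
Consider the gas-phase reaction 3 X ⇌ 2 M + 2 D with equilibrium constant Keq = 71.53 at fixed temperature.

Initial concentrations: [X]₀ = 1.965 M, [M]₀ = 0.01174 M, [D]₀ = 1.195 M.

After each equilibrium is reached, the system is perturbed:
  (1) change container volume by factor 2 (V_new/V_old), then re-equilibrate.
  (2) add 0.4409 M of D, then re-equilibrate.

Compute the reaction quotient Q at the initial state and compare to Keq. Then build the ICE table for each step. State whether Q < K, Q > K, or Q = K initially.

Q₀ = 2.5941e-05; Q < K (proceeds forward)

Q₀ = 2.5941e-05 vs Keq = 71.53 ⇒ Q<K, forward
Step 1:
                  X         M         D
  I           1.965   0.01174     1.195
  C          -1.543     1.029     1.029
  E          0.4215     1.041     2.224
  solve Keq expr → x = 0.5145; check Q = 71.53
Then change container volume by factor 2 (V_new/V_old).
Step 2:
                  X         M         D
  I          0.2108    0.5204     1.112
  C        -0.03592   0.02395   0.02395
  E          0.1748    0.5443     1.136
  solve Keq expr → x = 0.01197; check Q = 71.53
Then add 0.4409 M of D.
Step 3:
                  X         M         D
  I          0.1748    0.5443     1.577
  C          0.0345    -0.023    -0.023
  E          0.2093    0.5213     1.554
  solve Keq expr → x = -0.0115; check Q = 71.53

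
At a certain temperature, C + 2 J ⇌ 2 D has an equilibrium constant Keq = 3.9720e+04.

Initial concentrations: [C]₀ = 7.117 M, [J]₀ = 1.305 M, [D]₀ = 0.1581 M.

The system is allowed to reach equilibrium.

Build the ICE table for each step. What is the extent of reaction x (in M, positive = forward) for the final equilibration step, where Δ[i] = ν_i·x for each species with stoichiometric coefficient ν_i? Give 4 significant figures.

x = 0.6511 M

Q₀ = 0.002062 vs Keq = 3.9720e+04 ⇒ Q<K, forward
Step 1:
                    C           J           D
  init          7.117       1.305      0.1581
  Δ           -0.6511      -1.302       1.302
  eq            6.466    0.002881        1.46
  solve Keq expr → x = 0.6511; check Q = 3.9720e+04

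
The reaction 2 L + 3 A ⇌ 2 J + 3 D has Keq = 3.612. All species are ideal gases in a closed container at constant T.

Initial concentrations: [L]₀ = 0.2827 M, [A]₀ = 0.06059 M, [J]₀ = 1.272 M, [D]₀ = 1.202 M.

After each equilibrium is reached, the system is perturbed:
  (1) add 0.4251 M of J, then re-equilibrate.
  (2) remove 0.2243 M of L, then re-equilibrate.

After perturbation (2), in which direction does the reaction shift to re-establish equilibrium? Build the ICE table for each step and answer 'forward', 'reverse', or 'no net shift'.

Direction: reverse

Q₀ = 1.5806e+05 vs Keq = 3.612 ⇒ Q>K, reverse
Step 1:
                   L          A          J          D
  init        0.2827    0.06059      1.272      1.202
  Δ           0.3451     0.5177    -0.3451    -0.5177
  eq          0.6278     0.5783     0.9269     0.6843
  solve Keq expr → x = -0.1726; check Q = 3.612
Then add 0.4251 M of J.
Step 2:
                   L          A          J          D
  init        0.6278     0.5783      1.352     0.6843
  Δ             0.04       0.06      -0.04      -0.06
  eq          0.6678     0.6383      1.312     0.6243
  solve Keq expr → x = -0.02; check Q = 3.612
Then remove 0.2243 M of L.
Step 3:
                   L          A          J          D
  init        0.4435     0.6383      1.312     0.6243
  Δ          0.04056    0.06084   -0.04056   -0.06084
  eq          0.4841     0.6991      1.271     0.5635
  solve Keq expr → x = -0.02028; check Q = 3.612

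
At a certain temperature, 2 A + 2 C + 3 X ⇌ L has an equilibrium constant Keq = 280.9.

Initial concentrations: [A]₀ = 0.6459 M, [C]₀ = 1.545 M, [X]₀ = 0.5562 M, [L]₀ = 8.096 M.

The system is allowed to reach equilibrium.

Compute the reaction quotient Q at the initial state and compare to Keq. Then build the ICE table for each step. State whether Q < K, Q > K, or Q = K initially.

Q₀ = 47.25; Q < K (proceeds forward)

Q₀ = 47.25 vs Keq = 280.9 ⇒ Q<K, forward
Step 1:
                   A          C          X          L
  I           0.6459      1.545     0.5562      8.096
  C          -0.1217    -0.1217    -0.1826    0.06085
  E           0.5242      1.423     0.3736      8.157
  solve Keq expr → x = 0.06085; check Q = 280.9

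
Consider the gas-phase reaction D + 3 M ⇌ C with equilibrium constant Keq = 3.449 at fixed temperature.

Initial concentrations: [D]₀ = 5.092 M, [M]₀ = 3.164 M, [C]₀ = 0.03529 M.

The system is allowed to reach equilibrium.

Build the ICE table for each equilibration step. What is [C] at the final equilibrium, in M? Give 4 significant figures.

[C]_eq = 0.955 M

Q₀ = 2.1880e-04 vs Keq = 3.449 ⇒ Q<K, forward
Step 1:
                  D         M         C
  Initial     5.092     3.164   0.03529
  Change    -0.9197    -2.759    0.9197
  Equil       4.172    0.4049     0.955
  solve Keq expr → x = 0.9197; check Q = 3.449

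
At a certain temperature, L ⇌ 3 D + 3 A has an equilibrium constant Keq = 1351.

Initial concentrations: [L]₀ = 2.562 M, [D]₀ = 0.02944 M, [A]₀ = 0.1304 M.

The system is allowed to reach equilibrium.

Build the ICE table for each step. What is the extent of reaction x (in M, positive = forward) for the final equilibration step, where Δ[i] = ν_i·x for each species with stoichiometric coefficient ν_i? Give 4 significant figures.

x = 1.148 M

Q₀ = 2.2083e-08 vs Keq = 1351 ⇒ Q<K, forward
Step 1:
                    L           D           A
  init          2.562     0.02944      0.1304
  Δ            -1.148       3.443       3.443
  eq            1.414       3.473       3.573
  solve Keq expr → x = 1.148; check Q = 1351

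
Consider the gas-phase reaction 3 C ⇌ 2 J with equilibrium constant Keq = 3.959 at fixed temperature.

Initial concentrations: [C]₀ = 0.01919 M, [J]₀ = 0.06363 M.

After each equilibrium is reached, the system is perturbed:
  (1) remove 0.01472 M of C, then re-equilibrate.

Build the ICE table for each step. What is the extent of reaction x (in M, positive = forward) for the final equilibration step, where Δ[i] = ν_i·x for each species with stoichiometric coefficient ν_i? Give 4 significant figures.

Q₀ = 572.9 vs Keq = 3.959 ⇒ Q>K, reverse
Step 1:
                    C           J
  I           0.01919     0.06363
  C           0.04589    -0.03059
  E           0.06508     0.03304
  solve Keq expr → x = -0.0153; check Q = 3.959
Then remove 0.01472 M of C.
Step 2:
                    C           J
  I           0.05036     0.03304
  C          0.007747   -0.005165
  E           0.05811     0.02787
  solve Keq expr → x = -0.002582; check Q = 3.959

x = -0.002582 M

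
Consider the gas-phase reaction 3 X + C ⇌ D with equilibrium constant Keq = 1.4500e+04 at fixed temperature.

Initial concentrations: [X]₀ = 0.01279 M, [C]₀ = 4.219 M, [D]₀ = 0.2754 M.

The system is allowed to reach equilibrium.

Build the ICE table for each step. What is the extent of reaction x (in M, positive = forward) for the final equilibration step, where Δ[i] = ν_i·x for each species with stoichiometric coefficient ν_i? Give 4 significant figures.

x = -0.001232 M

Q₀ = 3.1199e+04 vs Keq = 1.4500e+04 ⇒ Q>K, reverse
Step 1:
                   X          C          D
  I          0.01279      4.219     0.2754
  C         0.003696   0.001232  -0.001232
  E          0.01649       4.22     0.2742
  solve Keq expr → x = -0.001232; check Q = 1.4500e+04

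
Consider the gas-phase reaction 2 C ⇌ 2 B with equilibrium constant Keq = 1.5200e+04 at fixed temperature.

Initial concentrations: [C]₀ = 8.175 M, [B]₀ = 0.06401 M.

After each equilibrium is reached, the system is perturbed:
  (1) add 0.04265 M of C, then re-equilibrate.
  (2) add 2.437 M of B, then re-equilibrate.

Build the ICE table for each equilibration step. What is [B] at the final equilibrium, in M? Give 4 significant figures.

Q₀ = 6.1308e-05 vs Keq = 1.5200e+04 ⇒ Q<K, forward
Step 1:
                  C         B
  I           8.175   0.06401
  C          -8.109     8.109
  E         0.06629     8.173
  solve Keq expr → x = 4.054; check Q = 1.5200e+04
Then add 0.04265 M of C.
Step 2:
                  C         B
  I          0.1089     8.173
  C        -0.04231   0.04231
  E         0.06663     8.215
  solve Keq expr → x = 0.02115; check Q = 1.5200e+04
Then add 2.437 M of B.
Step 3:
                  C         B
  I         0.06663     10.65
  C         0.01961  -0.01961
  E         0.08624     10.63
  solve Keq expr → x = -0.009804; check Q = 1.5200e+04

[B]_eq = 10.63 M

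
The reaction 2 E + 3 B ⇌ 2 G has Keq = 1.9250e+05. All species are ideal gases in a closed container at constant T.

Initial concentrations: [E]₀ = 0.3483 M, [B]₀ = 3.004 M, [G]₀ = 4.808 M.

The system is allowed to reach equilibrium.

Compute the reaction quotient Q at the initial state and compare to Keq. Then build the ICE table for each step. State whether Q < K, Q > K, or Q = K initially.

Q₀ = 7.029; Q < K (proceeds forward)

Q₀ = 7.029 vs Keq = 1.9250e+05 ⇒ Q<K, forward
Step 1:
                  E         B         G
  Initial    0.3483     3.004     4.808
  Change    -0.3453    -0.518    0.3453
  Equil    0.002996     2.486     5.153
  solve Keq expr → x = 0.1727; check Q = 1.9250e+05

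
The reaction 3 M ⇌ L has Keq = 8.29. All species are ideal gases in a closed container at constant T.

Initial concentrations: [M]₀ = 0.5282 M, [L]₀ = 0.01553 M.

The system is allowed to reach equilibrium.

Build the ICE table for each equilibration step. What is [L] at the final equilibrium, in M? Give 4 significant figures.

Q₀ = 0.1054 vs Keq = 8.29 ⇒ Q<K, forward
Step 1:
                  M         L
  Initial    0.5282   0.01553
  Change    -0.2899   0.09664
  Equil      0.2383    0.1122
  solve Keq expr → x = 0.09664; check Q = 8.29

[L]_eq = 0.1122 M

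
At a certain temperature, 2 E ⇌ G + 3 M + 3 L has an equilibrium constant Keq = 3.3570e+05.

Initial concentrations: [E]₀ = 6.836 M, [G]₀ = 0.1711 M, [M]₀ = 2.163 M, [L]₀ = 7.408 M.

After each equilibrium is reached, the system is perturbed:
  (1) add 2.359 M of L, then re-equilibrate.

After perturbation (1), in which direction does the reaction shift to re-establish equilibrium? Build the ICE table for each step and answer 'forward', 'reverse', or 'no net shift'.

Direction: reverse

Q₀ = 15.06 vs Keq = 3.3570e+05 ⇒ Q<K, forward
Step 1:
                    E           G           M           L
  init          6.836      0.1711       2.163       7.408
  Δ            -3.971       1.985       5.956       5.956
  eq            2.865       2.157       8.119       13.36
  solve Keq expr → x = 1.985; check Q = 3.3570e+05
Then add 2.359 M of L.
Step 2:
                    E           G           M           L
  init          2.865       2.157       8.119       15.72
  Δ            0.2763     -0.1382     -0.4145     -0.4145
  eq            3.141       2.018       7.705       15.31
  solve Keq expr → x = -0.1382; check Q = 3.3570e+05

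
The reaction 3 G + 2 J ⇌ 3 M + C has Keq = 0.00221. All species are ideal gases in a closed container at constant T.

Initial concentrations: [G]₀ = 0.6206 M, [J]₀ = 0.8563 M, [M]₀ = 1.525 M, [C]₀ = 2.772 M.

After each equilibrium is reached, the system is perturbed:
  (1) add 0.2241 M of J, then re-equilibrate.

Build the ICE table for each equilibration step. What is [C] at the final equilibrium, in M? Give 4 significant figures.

Q₀ = 56.09 vs Keq = 0.00221 ⇒ Q>K, reverse
Step 1:
                    G           J           M           C
  Initial      0.6206      0.8563       1.525       2.772
  Change        1.262      0.8416      -1.262     -0.4208
  Equil         1.883       1.698      0.2625       2.351
  solve Keq expr → x = -0.4208; check Q = 0.00221
Then add 0.2241 M of J.
Step 2:
                    G           J           M           C
  Initial       1.883       1.922      0.2625       2.351
  Change     -0.01839    -0.01226     0.01839     0.00613
  Equil         1.865        1.91      0.2809       2.357
  solve Keq expr → x = 0.00613; check Q = 0.00221

[C]_eq = 2.357 M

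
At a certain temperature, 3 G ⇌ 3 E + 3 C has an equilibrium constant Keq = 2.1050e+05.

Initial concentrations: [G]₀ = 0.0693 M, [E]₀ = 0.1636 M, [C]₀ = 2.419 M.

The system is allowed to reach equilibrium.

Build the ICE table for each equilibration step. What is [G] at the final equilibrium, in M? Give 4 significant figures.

Q₀ = 186.2 vs Keq = 2.1050e+05 ⇒ Q<K, forward
Step 1:
                    G           E           C
  I            0.0693      0.1636       2.419
  C          -0.05998     0.05998     0.05998
  E          0.009317      0.2236       2.479
  solve Keq expr → x = 0.01999; check Q = 2.1050e+05

[G]_eq = 0.009317 M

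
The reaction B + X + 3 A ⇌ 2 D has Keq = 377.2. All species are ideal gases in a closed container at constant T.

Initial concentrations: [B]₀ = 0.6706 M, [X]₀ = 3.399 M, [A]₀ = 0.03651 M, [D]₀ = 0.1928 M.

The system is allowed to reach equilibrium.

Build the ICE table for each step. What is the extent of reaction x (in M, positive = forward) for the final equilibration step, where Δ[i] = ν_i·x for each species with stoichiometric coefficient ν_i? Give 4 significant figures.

Q₀ = 335.1 vs Keq = 377.2 ⇒ Q<K, forward
Step 1:
                   B          X          A          D
  Initial     0.6706      3.399    0.03651     0.1928
  Change  -4.3283e-04 -4.3283e-04  -0.001298 8.6565e-04
  Equil       0.6702      3.399    0.03521     0.1937
  solve Keq expr → x = 4.3283e-04; check Q = 377.2

x = 4.3283e-04 M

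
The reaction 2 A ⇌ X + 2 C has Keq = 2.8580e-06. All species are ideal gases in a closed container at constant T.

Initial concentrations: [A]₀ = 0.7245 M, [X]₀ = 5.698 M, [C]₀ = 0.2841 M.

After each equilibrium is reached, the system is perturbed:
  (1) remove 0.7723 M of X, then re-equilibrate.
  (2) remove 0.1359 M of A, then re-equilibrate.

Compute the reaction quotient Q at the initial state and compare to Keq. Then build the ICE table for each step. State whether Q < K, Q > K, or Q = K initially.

Q₀ = 0.8762 vs Keq = 2.8580e-06 ⇒ Q>K, reverse
Step 1:
                   A          X          C
  Initial     0.7245      5.698     0.2841
  Change      0.2834    -0.1417    -0.2834
  Equil        1.008      5.556 7.2285e-04
  solve Keq expr → x = -0.1417; check Q = 2.8580e-06
Then remove 0.7723 M of X.
Step 2:
                   A          X          C
  Initial      1.008      4.784 7.2285e-04
  Change  -5.6118e-05 2.8059e-05 5.6118e-05
  Equil        1.008      4.784 7.7896e-04
  solve Keq expr → x = 2.8059e-05; check Q = 2.8580e-06
Then remove 0.1359 M of A.
Step 3:
                   A          X          C
  Initial     0.8719      4.784 7.7896e-04
  Change  1.0495e-04 -5.2477e-05 -1.0495e-04
  Equil        0.872      4.784 6.7401e-04
  solve Keq expr → x = -5.2477e-05; check Q = 2.8580e-06

Q₀ = 0.8762; Q > K (proceeds reverse)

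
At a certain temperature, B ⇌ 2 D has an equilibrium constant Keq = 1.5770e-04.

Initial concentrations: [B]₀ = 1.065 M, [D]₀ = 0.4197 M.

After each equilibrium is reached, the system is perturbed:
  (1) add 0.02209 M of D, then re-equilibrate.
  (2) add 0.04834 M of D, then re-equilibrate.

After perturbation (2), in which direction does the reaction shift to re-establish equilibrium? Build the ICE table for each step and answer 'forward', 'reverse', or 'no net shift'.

Direction: reverse

Q₀ = 0.1654 vs Keq = 1.5770e-04 ⇒ Q>K, reverse
Step 1:
                    B           D
  Initial       1.065      0.4197
  Change       0.2028     -0.4056
  Equil         1.268     0.01414
  solve Keq expr → x = -0.2028; check Q = 1.5770e-04
Then add 0.02209 M of D.
Step 2:
                    B           D
  Initial       1.268     0.03623
  Change      0.01101    -0.02203
  Equil         1.279      0.0142
  solve Keq expr → x = -0.01101; check Q = 1.5770e-04
Then add 0.04834 M of D.
Step 3:
                    B           D
  Initial       1.279     0.06254
  Change       0.0241    -0.04821
  Equil         1.303     0.01433
  solve Keq expr → x = -0.0241; check Q = 1.5770e-04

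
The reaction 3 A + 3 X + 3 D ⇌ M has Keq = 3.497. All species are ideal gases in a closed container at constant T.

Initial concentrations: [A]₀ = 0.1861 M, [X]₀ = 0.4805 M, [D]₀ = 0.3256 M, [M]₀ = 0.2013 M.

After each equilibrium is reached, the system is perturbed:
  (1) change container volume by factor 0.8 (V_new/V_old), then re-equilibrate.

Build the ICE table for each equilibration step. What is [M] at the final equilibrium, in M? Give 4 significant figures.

Q₀ = 8156 vs Keq = 3.497 ⇒ Q>K, reverse
Step 1:
                   A          X          D          M
  Initial     0.1861     0.4805     0.3256     0.2013
  Change      0.3433     0.3433     0.3433    -0.1144
  Equil       0.5294     0.8238     0.6689    0.08686
  solve Keq expr → x = -0.1144; check Q = 3.497
Then change container volume by factor 0.8 (V_new/V_old).
Step 2:
                   A          X          D          M
  Initial     0.6618       1.03     0.8362     0.1086
  Change     -0.1223    -0.1223    -0.1223    0.04076
  Equil       0.5395     0.9075     0.7139     0.1493
  solve Keq expr → x = 0.04076; check Q = 3.497

[M]_eq = 0.1493 M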